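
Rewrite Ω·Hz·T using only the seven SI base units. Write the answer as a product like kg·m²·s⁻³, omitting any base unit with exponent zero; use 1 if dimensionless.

Ω = V/A (resistance = voltage per current),
    = kg·m²·s⁻³·A⁻².
Hz = 1/s = s⁻¹ (frequency is cycles per second).
T = Wb/m² (flux density = flux per area),
    = kg·s⁻²·A⁻¹.
Combining: Ω·Hz·T = (kg·m²·s⁻³·A⁻²) · s⁻¹ · (kg·s⁻²·A⁻¹) = kg²·m²·s⁻⁶·A⁻³.

kg²·m²·s⁻⁶·A⁻³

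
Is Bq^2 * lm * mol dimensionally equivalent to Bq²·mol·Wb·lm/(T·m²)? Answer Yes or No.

Left side:
  Bq = s⁻¹.
  So Bq² = s⁻².
  lm = cd.
  Combining: Bq²·lm·mol = s⁻² · cd · mol = s⁻²·mol·cd.
Right side:
  T = kg·s⁻²·A⁻¹.
  So T⁻¹ = kg⁻¹·s²·A.
  Bq = s⁻¹.
  So Bq² = s⁻².
  Wb = kg·m²·s⁻²·A⁻¹.
  lm = cd.
  Combining: T⁻¹·m⁻²·Bq²·mol·Wb·lm = (kg⁻¹·s²·A) · m⁻² · s⁻² · mol · (kg·m²·s⁻²·A⁻¹) · cd = s⁻²·mol·cd.
Both reduce to s⁻²·mol·cd.

Yes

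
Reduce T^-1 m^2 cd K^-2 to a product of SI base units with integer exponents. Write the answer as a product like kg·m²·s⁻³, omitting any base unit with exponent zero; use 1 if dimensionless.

kg⁻¹·m²·s²·A·K⁻²·cd

T = Wb/m² (flux density = flux per area),
    = kg·s⁻²·A⁻¹.
So T⁻¹ = kg⁻¹·s²·A.
Combining: T⁻¹·m²·cd·K⁻² = (kg⁻¹·s²·A) · m² · cd · K⁻² = kg⁻¹·m²·s²·A·K⁻²·cd.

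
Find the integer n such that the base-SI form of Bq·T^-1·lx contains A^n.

1

Bq = 1/s = s⁻¹ (activity is decays per second).
T = Wb/m² (flux density = flux per area),
    = kg·s⁻²·A⁻¹.
So T⁻¹ = kg⁻¹·s²·A.
lx = lm/m² (illuminance = luminous flux per area),
    = m⁻²·cd.
Combining: Bq·T⁻¹·lx = s⁻¹ · (kg⁻¹·s²·A) · (m⁻²·cd) = kg⁻¹·m⁻²·s·A·cd.
The exponent of A is 1.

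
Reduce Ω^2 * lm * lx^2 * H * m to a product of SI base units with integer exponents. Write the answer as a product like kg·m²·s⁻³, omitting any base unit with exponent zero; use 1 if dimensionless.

Ω = kg·m²·s⁻³·A⁻².
So Ω² = kg²·m⁴·s⁻⁶·A⁻⁴.
lm = cd.
lx = m⁻²·cd.
So lx² = m⁻⁴·cd².
H = kg·m²·s⁻²·A⁻².
Combining: Ω²·lm·lx²·H·m = (kg²·m⁴·s⁻⁶·A⁻⁴) · cd · (m⁻⁴·cd²) · (kg·m²·s⁻²·A⁻²) · m = kg³·m³·s⁻⁸·A⁻⁶·cd³.

kg³·m³·s⁻⁸·A⁻⁶·cd³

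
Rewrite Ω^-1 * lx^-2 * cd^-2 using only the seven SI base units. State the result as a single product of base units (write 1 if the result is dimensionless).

Ω = kg·m²·s⁻³·A⁻².
So Ω⁻¹ = kg⁻¹·m⁻²·s³·A².
lx = m⁻²·cd.
So lx⁻² = m⁴·cd⁻².
Combining: Ω⁻¹·lx⁻²·cd⁻² = (kg⁻¹·m⁻²·s³·A²) · (m⁴·cd⁻²) · cd⁻² = kg⁻¹·m²·s³·A²·cd⁻⁴.

kg⁻¹·m²·s³·A²·cd⁻⁴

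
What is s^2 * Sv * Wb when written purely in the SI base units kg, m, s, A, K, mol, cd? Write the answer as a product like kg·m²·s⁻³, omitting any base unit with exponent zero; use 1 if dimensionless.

Sv = m²·s⁻².
Wb = kg·m²·s⁻²·A⁻¹.
Combining: s²·Sv·Wb = s² · (m²·s⁻²) · (kg·m²·s⁻²·A⁻¹) = kg·m⁴·s⁻²·A⁻¹.

kg·m⁴·s⁻²·A⁻¹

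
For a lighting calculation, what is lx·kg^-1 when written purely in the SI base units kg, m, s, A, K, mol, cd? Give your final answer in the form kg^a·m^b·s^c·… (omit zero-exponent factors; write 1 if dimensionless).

kg⁻¹·m⁻²·cd

lx = m⁻²·cd.
Combining: lx·kg⁻¹ = (m⁻²·cd) · kg⁻¹ = kg⁻¹·m⁻²·cd.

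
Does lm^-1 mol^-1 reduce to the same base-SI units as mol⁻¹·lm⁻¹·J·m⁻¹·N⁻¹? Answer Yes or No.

Left side:
  lm = cd.
  So lm⁻¹ = cd⁻¹.
  Combining: lm⁻¹·mol⁻¹ = cd⁻¹ · mol⁻¹ = mol⁻¹·cd⁻¹.
Right side:
  lm = cd·sr = cd (luminous flux; sr is dimensionless).
  So lm⁻¹ = cd⁻¹.
  J = N·m (work = force × distance),
      = kg·m²·s⁻².
  N = kg·m/s² = kg·m·s⁻² (force = mass × acceleration).
  So N⁻¹ = kg⁻¹·m⁻¹·s².
  Combining: mol⁻¹·lm⁻¹·J·m⁻¹·N⁻¹ = mol⁻¹ · cd⁻¹ · (kg·m²·s⁻²) · m⁻¹ · (kg⁻¹·m⁻¹·s²) = mol⁻¹·cd⁻¹.
Both reduce to mol⁻¹·cd⁻¹.

Yes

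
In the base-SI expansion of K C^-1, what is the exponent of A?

-1

C = s·A.
So C⁻¹ = s⁻¹·A⁻¹.
Combining: K·C⁻¹ = K · (s⁻¹·A⁻¹) = s⁻¹·A⁻¹·K.
The exponent of A is -1.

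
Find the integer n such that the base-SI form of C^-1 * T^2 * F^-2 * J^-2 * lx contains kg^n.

2

C = A·s = s·A (charge = current × time).
So C⁻¹ = s⁻¹·A⁻¹.
T = Wb/m² (flux density = flux per area),
    = kg·s⁻²·A⁻¹.
So T² = kg²·s⁻⁴·A⁻².
F = C/V (capacitance = charge per voltage),
    = A·s/(kg·m²·s⁻³·A⁻¹) (substituting C and V),
    = kg⁻¹·m⁻²·s⁴·A².
So F⁻² = kg²·m⁴·s⁻⁸·A⁻⁴.
J = N·m (work = force × distance),
    = kg·m²·s⁻².
So J⁻² = kg⁻²·m⁻⁴·s⁴.
lx = lm/m² (illuminance = luminous flux per area),
    = m⁻²·cd.
Combining: C⁻¹·T²·F⁻²·J⁻²·lx = (s⁻¹·A⁻¹) · (kg²·s⁻⁴·A⁻²) · (kg²·m⁴·s⁻⁸·A⁻⁴) · (kg⁻²·m⁻⁴·s⁴) · (m⁻²·cd) = kg²·m⁻²·s⁻⁹·A⁻⁷·cd.
The exponent of kg is 2.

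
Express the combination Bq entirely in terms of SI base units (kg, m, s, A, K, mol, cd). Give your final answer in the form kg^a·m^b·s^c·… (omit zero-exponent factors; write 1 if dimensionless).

Bq = s⁻¹.

s⁻¹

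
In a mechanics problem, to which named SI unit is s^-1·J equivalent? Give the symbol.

W

J = N·m (work = force × distance),
    = kg·m²·s⁻².
Combining: s⁻¹·J = s⁻¹ · (kg·m²·s⁻²) = kg·m²·s⁻³.
kg·m²·s⁻³ is the base-SI form of the watt.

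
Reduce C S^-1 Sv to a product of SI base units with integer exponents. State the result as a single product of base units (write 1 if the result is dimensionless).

kg·m⁴·s⁻⁴·A⁻¹

C = s·A.
S = kg⁻¹·m⁻²·s³·A².
So S⁻¹ = kg·m²·s⁻³·A⁻².
Sv = m²·s⁻².
Combining: C·S⁻¹·Sv = (s·A) · (kg·m²·s⁻³·A⁻²) · (m²·s⁻²) = kg·m⁴·s⁻⁴·A⁻¹.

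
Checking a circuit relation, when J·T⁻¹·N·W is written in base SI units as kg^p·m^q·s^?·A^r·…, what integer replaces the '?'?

-5

J = kg·m²·s⁻².
T = kg·s⁻²·A⁻¹.
So T⁻¹ = kg⁻¹·s²·A.
N = kg·m·s⁻².
W = kg·m²·s⁻³.
Combining: J·T⁻¹·N·W = (kg·m²·s⁻²) · (kg⁻¹·s²·A) · (kg·m·s⁻²) · (kg·m²·s⁻³) = kg²·m⁵·s⁻⁵·A.
The exponent of s is -5.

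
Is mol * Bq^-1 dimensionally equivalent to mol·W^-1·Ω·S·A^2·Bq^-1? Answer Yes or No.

Left side:
  Bq = 1/s = s⁻¹ (activity is decays per second).
  So Bq⁻¹ = s.
  Combining: mol·Bq⁻¹ = mol · s = s·mol.
Right side:
  W = kg·m²·s⁻³.
  So W⁻¹ = kg⁻¹·m⁻²·s³.
  Ω = kg·m²·s⁻³·A⁻².
  S = kg⁻¹·m⁻²·s³·A².
  Bq = s⁻¹.
  So Bq⁻¹ = s.
  Combining: mol·W⁻¹·Ω·S·A²·Bq⁻¹ = mol · (kg⁻¹·m⁻²·s³) · (kg·m²·s⁻³·A⁻²) · (kg⁻¹·m⁻²·s³·A²) · A² · s = kg⁻¹·m⁻²·s⁴·A²·mol.
Left is s·mol; right is kg⁻¹·m⁻²·s⁴·A²·mol — different.

No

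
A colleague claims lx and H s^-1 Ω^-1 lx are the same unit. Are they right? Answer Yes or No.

Left side:
  lx = m⁻²·cd.
Right side:
  H = Wb/A (inductance = flux per current),
      = kg·m²·s⁻²·A⁻².
  Ω = V/A (resistance = voltage per current),
      = kg·m²·s⁻³·A⁻².
  So Ω⁻¹ = kg⁻¹·m⁻²·s³·A².
  lx = lm/m² (illuminance = luminous flux per area),
      = m⁻²·cd.
  Combining: H·s⁻¹·Ω⁻¹·lx = (kg·m²·s⁻²·A⁻²) · s⁻¹ · (kg⁻¹·m⁻²·s³·A²) · (m⁻²·cd) = m⁻²·cd.
Both reduce to m⁻²·cd.

Yes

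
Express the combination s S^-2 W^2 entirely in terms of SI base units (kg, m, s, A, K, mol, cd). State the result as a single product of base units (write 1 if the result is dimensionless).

kg⁴·m⁸·s⁻¹¹·A⁻⁴

S = 1/Ω (conductance is reciprocal resistance),
    = kg⁻¹·m⁻²·s³·A².
So S⁻² = kg²·m⁴·s⁻⁶·A⁻⁴.
W = J/s (power = energy per time),
    = kg·m²·s⁻³.
So W² = kg²·m⁴·s⁻⁶.
Combining: s·S⁻²·W² = s · (kg²·m⁴·s⁻⁶·A⁻⁴) · (kg²·m⁴·s⁻⁶) = kg⁴·m⁸·s⁻¹¹·A⁻⁴.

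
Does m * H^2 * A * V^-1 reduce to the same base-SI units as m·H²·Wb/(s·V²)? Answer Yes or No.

No

Left side:
  H = Wb/A (inductance = flux per current),
      = kg·m²·s⁻²·A⁻².
  So H² = kg²·m⁴·s⁻⁴·A⁻⁴.
  V = W/A (potential = power per current),
      = kg·m²·s⁻³·A⁻¹.
  So V⁻¹ = kg⁻¹·m⁻²·s³·A.
  Combining: m·H²·A·V⁻¹ = m · (kg²·m⁴·s⁻⁴·A⁻⁴) · A · (kg⁻¹·m⁻²·s³·A) = kg·m³·s⁻¹·A⁻².
Right side:
  H = kg·m²·s⁻²·A⁻².
  So H² = kg²·m⁴·s⁻⁴·A⁻⁴.
  V = kg·m²·s⁻³·A⁻¹.
  So V⁻² = kg⁻²·m⁻⁴·s⁶·A².
  Wb = kg·m²·s⁻²·A⁻¹.
  Combining: m·s⁻¹·H²·V⁻²·Wb = m · s⁻¹ · (kg²·m⁴·s⁻⁴·A⁻⁴) · (kg⁻²·m⁻⁴·s⁶·A²) · (kg·m²·s⁻²·A⁻¹) = kg·m³·s⁻¹·A⁻³.
Left is kg·m³·s⁻¹·A⁻²; right is kg·m³·s⁻¹·A⁻³ — different.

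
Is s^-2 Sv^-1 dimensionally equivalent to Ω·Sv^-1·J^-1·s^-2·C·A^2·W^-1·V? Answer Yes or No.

Yes

Left side:
  Sv = J/kg (equivalent dose = energy per mass),
      = m²·s⁻².
  So Sv⁻¹ = m⁻²·s².
  Combining: s⁻²·Sv⁻¹ = s⁻² · (m⁻²·s²) = m⁻².
Right side:
  Ω = V/A (resistance = voltage per current),
      = kg·m²·s⁻³·A⁻².
  Sv = J/kg (equivalent dose = energy per mass),
      = m²·s⁻².
  So Sv⁻¹ = m⁻²·s².
  J = N·m (work = force × distance),
      = kg·m²·s⁻².
  So J⁻¹ = kg⁻¹·m⁻²·s².
  C = A·s = s·A (charge = current × time).
  W = J/s (power = energy per time),
      = kg·m²·s⁻³.
  So W⁻¹ = kg⁻¹·m⁻²·s³.
  V = W/A (potential = power per current),
      = kg·m²·s⁻³·A⁻¹.
  Combining: Ω·Sv⁻¹·J⁻¹·s⁻²·C·A²·W⁻¹·V = (kg·m²·s⁻³·A⁻²) · (m⁻²·s²) · (kg⁻¹·m⁻²·s²) · s⁻² · (s·A) · A² · (kg⁻¹·m⁻²·s³) · (kg·m²·s⁻³·A⁻¹) = m⁻².
Both reduce to m⁻².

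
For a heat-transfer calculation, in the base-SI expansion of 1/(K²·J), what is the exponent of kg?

-1

J = N·m (work = force × distance),
    = kg·m²·s⁻².
So J⁻¹ = kg⁻¹·m⁻²·s².
Combining: K⁻²·J⁻¹ = K⁻² · (kg⁻¹·m⁻²·s²) = kg⁻¹·m⁻²·s²·K⁻².
The exponent of kg is -1.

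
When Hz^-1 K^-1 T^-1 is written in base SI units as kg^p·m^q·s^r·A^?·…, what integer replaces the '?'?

Hz = 1/s = s⁻¹ (frequency is cycles per second).
So Hz⁻¹ = s.
T = Wb/m² (flux density = flux per area),
    = kg·s⁻²·A⁻¹.
So T⁻¹ = kg⁻¹·s²·A.
Combining: Hz⁻¹·K⁻¹·T⁻¹ = s · K⁻¹ · (kg⁻¹·s²·A) = kg⁻¹·s³·A·K⁻¹.
The exponent of A is 1.

1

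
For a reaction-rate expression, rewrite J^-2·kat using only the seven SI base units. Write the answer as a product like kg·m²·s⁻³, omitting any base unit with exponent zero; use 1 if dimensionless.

J = kg·m²·s⁻².
So J⁻² = kg⁻²·m⁻⁴·s⁴.
kat = s⁻¹·mol.
Combining: J⁻²·kat = (kg⁻²·m⁻⁴·s⁴) · (s⁻¹·mol) = kg⁻²·m⁻⁴·s³·mol.

kg⁻²·m⁻⁴·s³·mol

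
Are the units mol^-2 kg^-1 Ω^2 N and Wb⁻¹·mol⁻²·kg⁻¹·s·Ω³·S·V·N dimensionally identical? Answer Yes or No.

Left side:
  Ω = V/A (resistance = voltage per current),
      = kg·m²·s⁻³·A⁻².
  So Ω² = kg²·m⁴·s⁻⁶·A⁻⁴.
  N = kg·m/s² = kg·m·s⁻² (force = mass × acceleration).
  Combining: mol⁻²·kg⁻¹·Ω²·N = mol⁻² · kg⁻¹ · (kg²·m⁴·s⁻⁶·A⁻⁴) · (kg·m·s⁻²) = kg²·m⁵·s⁻⁸·A⁻⁴·mol⁻².
Right side:
  Wb = kg·m²·s⁻²·A⁻¹.
  So Wb⁻¹ = kg⁻¹·m⁻²·s²·A.
  Ω = kg·m²·s⁻³·A⁻².
  So Ω³ = kg³·m⁶·s⁻⁹·A⁻⁶.
  S = kg⁻¹·m⁻²·s³·A².
  V = kg·m²·s⁻³·A⁻¹.
  N = kg·m·s⁻².
  Combining: Wb⁻¹·mol⁻²·kg⁻¹·s·Ω³·S·V·N = (kg⁻¹·m⁻²·s²·A) · mol⁻² · kg⁻¹ · s · (kg³·m⁶·s⁻⁹·A⁻⁶) · (kg⁻¹·m⁻²·s³·A²) · (kg·m²·s⁻³·A⁻¹) · (kg·m·s⁻²) = kg²·m⁵·s⁻⁸·A⁻⁴·mol⁻².
Both reduce to kg²·m⁵·s⁻⁸·A⁻⁴·mol⁻².

Yes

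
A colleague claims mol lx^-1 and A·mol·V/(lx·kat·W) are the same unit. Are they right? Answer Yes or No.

Left side:
  lx = lm/m² (illuminance = luminous flux per area),
      = m⁻²·cd.
  So lx⁻¹ = m²·cd⁻¹.
  Combining: mol·lx⁻¹ = mol · (m²·cd⁻¹) = m²·mol·cd⁻¹.
Right side:
  lx = lm/m² (illuminance = luminous flux per area),
      = m⁻²·cd.
  So lx⁻¹ = m²·cd⁻¹.
  kat = mol/s = s⁻¹·mol (catalytic activity).
  So kat⁻¹ = s·mol⁻¹.
  V = W/A (potential = power per current),
      = kg·m²·s⁻³·A⁻¹.
  W = J/s (power = energy per time),
      = kg·m²·s⁻³.
  So W⁻¹ = kg⁻¹·m⁻²·s³.
  Combining: A·lx⁻¹·mol·kat⁻¹·V·W⁻¹ = A · (m²·cd⁻¹) · mol · (s·mol⁻¹) · (kg·m²·s⁻³·A⁻¹) · (kg⁻¹·m⁻²·s³) = m²·s·cd⁻¹.
Left is m²·mol·cd⁻¹; right is m²·s·cd⁻¹ — different.

No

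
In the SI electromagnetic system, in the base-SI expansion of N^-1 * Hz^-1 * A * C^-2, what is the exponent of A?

-1

N = kg·m·s⁻².
So N⁻¹ = kg⁻¹·m⁻¹·s².
Hz = s⁻¹.
So Hz⁻¹ = s.
C = s·A.
So C⁻² = s⁻²·A⁻².
Combining: N⁻¹·Hz⁻¹·A·C⁻² = (kg⁻¹·m⁻¹·s²) · s · A · (s⁻²·A⁻²) = kg⁻¹·m⁻¹·s·A⁻¹.
The exponent of A is -1.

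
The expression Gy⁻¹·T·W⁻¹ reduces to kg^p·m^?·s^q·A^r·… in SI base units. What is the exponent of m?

Gy = m²·s⁻².
So Gy⁻¹ = m⁻²·s².
T = kg·s⁻²·A⁻¹.
W = kg·m²·s⁻³.
So W⁻¹ = kg⁻¹·m⁻²·s³.
Combining: Gy⁻¹·T·W⁻¹ = (m⁻²·s²) · (kg·s⁻²·A⁻¹) · (kg⁻¹·m⁻²·s³) = m⁻⁴·s³·A⁻¹.
The exponent of m is -4.

-4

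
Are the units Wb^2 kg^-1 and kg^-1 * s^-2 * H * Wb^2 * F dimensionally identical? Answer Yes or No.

Left side:
  Wb = kg·m²·s⁻²·A⁻¹.
  So Wb² = kg²·m⁴·s⁻⁴·A⁻².
  Combining: Wb²·kg⁻¹ = (kg²·m⁴·s⁻⁴·A⁻²) · kg⁻¹ = kg·m⁴·s⁻⁴·A⁻².
Right side:
  H = Wb/A (inductance = flux per current),
      = kg·m²·s⁻²·A⁻².
  Wb = V·s (flux: a volt is a weber per second),
      = kg·m²·s⁻²·A⁻¹.
  So Wb² = kg²·m⁴·s⁻⁴·A⁻².
  F = C/V (capacitance = charge per voltage),
      = A·s/(kg·m²·s⁻³·A⁻¹) (substituting C and V),
      = kg⁻¹·m⁻²·s⁴·A².
  Combining: kg⁻¹·s⁻²·H·Wb²·F = kg⁻¹ · s⁻² · (kg·m²·s⁻²·A⁻²) · (kg²·m⁴·s⁻⁴·A⁻²) · (kg⁻¹·m⁻²·s⁴·A²) = kg·m⁴·s⁻⁴·A⁻².
Both reduce to kg·m⁴·s⁻⁴·A⁻².

Yes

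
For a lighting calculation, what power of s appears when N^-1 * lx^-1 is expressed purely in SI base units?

N = kg·m·s⁻².
So N⁻¹ = kg⁻¹·m⁻¹·s².
lx = m⁻²·cd.
So lx⁻¹ = m²·cd⁻¹.
Combining: N⁻¹·lx⁻¹ = (kg⁻¹·m⁻¹·s²) · (m²·cd⁻¹) = kg⁻¹·m·s²·cd⁻¹.
The exponent of s is 2.

2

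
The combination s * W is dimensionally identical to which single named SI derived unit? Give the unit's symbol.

J

W = J/s (power = energy per time),
    = kg·m²·s⁻³.
Combining: s·W = s · (kg·m²·s⁻³) = kg·m²·s⁻².
kg·m²·s⁻² is the base-SI form of the joule.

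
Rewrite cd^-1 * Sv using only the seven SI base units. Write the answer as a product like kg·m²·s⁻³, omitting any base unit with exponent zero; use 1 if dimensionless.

Sv = J/kg (equivalent dose = energy per mass),
    = m²·s⁻².
Combining: cd⁻¹·Sv = cd⁻¹ · (m²·s⁻²) = m²·s⁻²·cd⁻¹.

m²·s⁻²·cd⁻¹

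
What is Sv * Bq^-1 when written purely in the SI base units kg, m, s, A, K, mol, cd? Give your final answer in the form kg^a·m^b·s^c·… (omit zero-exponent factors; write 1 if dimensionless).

Sv = m²·s⁻².
Bq = s⁻¹.
So Bq⁻¹ = s.
Combining: Sv·Bq⁻¹ = (m²·s⁻²) · s = m²·s⁻¹.

m²·s⁻¹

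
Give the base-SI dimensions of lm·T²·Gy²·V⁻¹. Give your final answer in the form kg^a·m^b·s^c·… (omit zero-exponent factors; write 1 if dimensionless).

lm = cd·sr = cd (luminous flux; sr is dimensionless).
T = Wb/m² (flux density = flux per area),
    = kg·s⁻²·A⁻¹.
So T² = kg²·s⁻⁴·A⁻².
Gy = J/kg (absorbed dose = energy per mass),
    = m²·s⁻².
So Gy² = m⁴·s⁻⁴.
V = W/A (potential = power per current),
    = kg·m²·s⁻³·A⁻¹.
So V⁻¹ = kg⁻¹·m⁻²·s³·A.
Combining: lm·T²·Gy²·V⁻¹ = cd · (kg²·s⁻⁴·A⁻²) · (m⁴·s⁻⁴) · (kg⁻¹·m⁻²·s³·A) = kg·m²·s⁻⁵·A⁻¹·cd.

kg·m²·s⁻⁵·A⁻¹·cd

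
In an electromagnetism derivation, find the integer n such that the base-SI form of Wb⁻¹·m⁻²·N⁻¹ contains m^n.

Wb = kg·m²·s⁻²·A⁻¹.
So Wb⁻¹ = kg⁻¹·m⁻²·s²·A.
N = kg·m·s⁻².
So N⁻¹ = kg⁻¹·m⁻¹·s².
Combining: Wb⁻¹·m⁻²·N⁻¹ = (kg⁻¹·m⁻²·s²·A) · m⁻² · (kg⁻¹·m⁻¹·s²) = kg⁻²·m⁻⁵·s⁴·A.
The exponent of m is -5.

-5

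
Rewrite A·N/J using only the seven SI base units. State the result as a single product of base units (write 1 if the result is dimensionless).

m⁻¹·A

J = N·m (work = force × distance),
    = kg·m²·s⁻².
So J⁻¹ = kg⁻¹·m⁻²·s².
N = kg·m/s² = kg·m·s⁻² (force = mass × acceleration).
Combining: J⁻¹·A·N = (kg⁻¹·m⁻²·s²) · A · (kg·m·s⁻²) = m⁻¹·A.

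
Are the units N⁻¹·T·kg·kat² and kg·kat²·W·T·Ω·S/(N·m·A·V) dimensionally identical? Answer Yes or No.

No

Left side:
  N = kg·m/s² = kg·m·s⁻² (force = mass × acceleration).
  So N⁻¹ = kg⁻¹·m⁻¹·s².
  T = Wb/m² (flux density = flux per area),
      = kg·s⁻²·A⁻¹.
  kat = mol/s = s⁻¹·mol (catalytic activity).
  So kat² = s⁻²·mol².
  Combining: N⁻¹·T·kg·kat² = (kg⁻¹·m⁻¹·s²) · (kg·s⁻²·A⁻¹) · kg · (s⁻²·mol²) = kg·m⁻¹·s⁻²·A⁻¹·mol².
Right side:
  kat = s⁻¹·mol.
  So kat² = s⁻²·mol².
  W = kg·m²·s⁻³.
  N = kg·m·s⁻².
  So N⁻¹ = kg⁻¹·m⁻¹·s².
  T = kg·s⁻²·A⁻¹.
  V = kg·m²·s⁻³·A⁻¹.
  So V⁻¹ = kg⁻¹·m⁻²·s³·A.
  Ω = kg·m²·s⁻³·A⁻².
  S = kg⁻¹·m⁻²·s³·A².
  Combining: kg·kat²·W·N⁻¹·m⁻¹·A⁻¹·T·V⁻¹·Ω·S = kg · (s⁻²·mol²) · (kg·m²·s⁻³) · (kg⁻¹·m⁻¹·s²) · m⁻¹ · A⁻¹ · (kg·s⁻²·A⁻¹) · (kg⁻¹·m⁻²·s³·A) · (kg·m²·s⁻³·A⁻²) · (kg⁻¹·m⁻²·s³·A²) = kg·m⁻²·s⁻²·A⁻¹·mol².
Left is kg·m⁻¹·s⁻²·A⁻¹·mol²; right is kg·m⁻²·s⁻²·A⁻¹·mol² — different.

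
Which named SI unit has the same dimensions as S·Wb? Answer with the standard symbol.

S = kg⁻¹·m⁻²·s³·A².
Wb = kg·m²·s⁻²·A⁻¹.
Combining: S·Wb = (kg⁻¹·m⁻²·s³·A²) · (kg·m²·s⁻²·A⁻¹) = s·A.
s·A is the base-SI form of the coulomb.

C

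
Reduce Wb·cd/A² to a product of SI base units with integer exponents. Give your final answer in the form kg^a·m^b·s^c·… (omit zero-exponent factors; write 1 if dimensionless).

Wb = kg·m²·s⁻²·A⁻¹.
Combining: Wb·cd·A⁻² = (kg·m²·s⁻²·A⁻¹) · cd · A⁻² = kg·m²·s⁻²·A⁻³·cd.

kg·m²·s⁻²·A⁻³·cd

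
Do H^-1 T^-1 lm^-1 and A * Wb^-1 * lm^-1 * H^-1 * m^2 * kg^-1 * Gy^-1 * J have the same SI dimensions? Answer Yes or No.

No

Left side:
  H = kg·m²·s⁻²·A⁻².
  So H⁻¹ = kg⁻¹·m⁻²·s²·A².
  T = kg·s⁻²·A⁻¹.
  So T⁻¹ = kg⁻¹·s²·A.
  lm = cd.
  So lm⁻¹ = cd⁻¹.
  Combining: H⁻¹·T⁻¹·lm⁻¹ = (kg⁻¹·m⁻²·s²·A²) · (kg⁻¹·s²·A) · cd⁻¹ = kg⁻²·m⁻²·s⁴·A³·cd⁻¹.
Right side:
  Wb = V·s (flux: a volt is a weber per second),
      = kg·m²·s⁻²·A⁻¹.
  So Wb⁻¹ = kg⁻¹·m⁻²·s²·A.
  lm = cd·sr = cd (luminous flux; sr is dimensionless).
  So lm⁻¹ = cd⁻¹.
  H = Wb/A (inductance = flux per current),
      = kg·m²·s⁻²·A⁻².
  So H⁻¹ = kg⁻¹·m⁻²·s²·A².
  Gy = J/kg (absorbed dose = energy per mass),
      = m²·s⁻².
  So Gy⁻¹ = m⁻²·s².
  J = N·m (work = force × distance),
      = kg·m²·s⁻².
  Combining: A·Wb⁻¹·lm⁻¹·H⁻¹·m²·kg⁻¹·Gy⁻¹·J = A · (kg⁻¹·m⁻²·s²·A) · cd⁻¹ · (kg⁻¹·m⁻²·s²·A²) · m² · kg⁻¹ · (m⁻²·s²) · (kg·m²·s⁻²) = kg⁻²·m⁻²·s⁴·A⁴·cd⁻¹.
Left is kg⁻²·m⁻²·s⁴·A³·cd⁻¹; right is kg⁻²·m⁻²·s⁴·A⁴·cd⁻¹ — different.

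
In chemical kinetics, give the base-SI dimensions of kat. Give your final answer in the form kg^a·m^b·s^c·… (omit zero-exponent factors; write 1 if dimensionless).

kat = mol/s = s⁻¹·mol (catalytic activity).

s⁻¹·mol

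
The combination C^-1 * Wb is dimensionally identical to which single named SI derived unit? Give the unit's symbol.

Ω

C = A·s = s·A (charge = current × time).
So C⁻¹ = s⁻¹·A⁻¹.
Wb = V·s (flux: a volt is a weber per second),
    = kg·m²·s⁻²·A⁻¹.
Combining: C⁻¹·Wb = (s⁻¹·A⁻¹) · (kg·m²·s⁻²·A⁻¹) = kg·m²·s⁻³·A⁻².
kg·m²·s⁻³·A⁻² is the base-SI form of the ohm.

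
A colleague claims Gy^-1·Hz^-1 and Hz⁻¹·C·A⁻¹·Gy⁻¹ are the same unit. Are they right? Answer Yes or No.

Left side:
  Gy = J/kg (absorbed dose = energy per mass),
      = m²·s⁻².
  So Gy⁻¹ = m⁻²·s².
  Hz = 1/s = s⁻¹ (frequency is cycles per second).
  So Hz⁻¹ = s.
  Combining: Gy⁻¹·Hz⁻¹ = (m⁻²·s²) · s = m⁻²·s³.
Right side:
  Hz = s⁻¹.
  So Hz⁻¹ = s.
  C = s·A.
  Gy = m²·s⁻².
  So Gy⁻¹ = m⁻²·s².
  Combining: Hz⁻¹·C·A⁻¹·Gy⁻¹ = s · (s·A) · A⁻¹ · (m⁻²·s²) = m⁻²·s⁴.
Left is m⁻²·s³; right is m⁻²·s⁴ — different.

No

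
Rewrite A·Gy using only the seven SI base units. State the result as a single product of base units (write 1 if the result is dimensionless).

m²·s⁻²·A

Gy = m²·s⁻².
Combining: A·Gy = A · (m²·s⁻²) = m²·s⁻²·A.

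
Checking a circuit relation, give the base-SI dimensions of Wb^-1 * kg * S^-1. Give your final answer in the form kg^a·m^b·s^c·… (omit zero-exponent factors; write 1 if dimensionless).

Wb = V·s (flux: a volt is a weber per second),
    = kg·m²·s⁻²·A⁻¹.
So Wb⁻¹ = kg⁻¹·m⁻²·s²·A.
S = 1/Ω (conductance is reciprocal resistance),
    = kg⁻¹·m⁻²·s³·A².
So S⁻¹ = kg·m²·s⁻³·A⁻².
Combining: Wb⁻¹·kg·S⁻¹ = (kg⁻¹·m⁻²·s²·A) · kg · (kg·m²·s⁻³·A⁻²) = kg·s⁻¹·A⁻¹.

kg·s⁻¹·A⁻¹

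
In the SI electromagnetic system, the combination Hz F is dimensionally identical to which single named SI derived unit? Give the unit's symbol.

Hz = s⁻¹.
F = kg⁻¹·m⁻²·s⁴·A².
Combining: Hz·F = s⁻¹ · (kg⁻¹·m⁻²·s⁴·A²) = kg⁻¹·m⁻²·s³·A².
kg⁻¹·m⁻²·s³·A² is the base-SI form of the siemens.

S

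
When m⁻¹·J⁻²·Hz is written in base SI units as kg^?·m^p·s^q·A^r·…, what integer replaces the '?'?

J = N·m (work = force × distance),
    = kg·m²·s⁻².
So J⁻² = kg⁻²·m⁻⁴·s⁴.
Hz = 1/s = s⁻¹ (frequency is cycles per second).
Combining: m⁻¹·J⁻²·Hz = m⁻¹ · (kg⁻²·m⁻⁴·s⁴) · s⁻¹ = kg⁻²·m⁻⁵·s³.
The exponent of kg is -2.

-2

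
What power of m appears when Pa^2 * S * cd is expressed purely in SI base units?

Pa = N/m² (pressure = force per area),
    = kg·m⁻¹·s⁻².
So Pa² = kg²·m⁻²·s⁻⁴.
S = 1/Ω (conductance is reciprocal resistance),
    = kg⁻¹·m⁻²·s³·A².
Combining: Pa²·S·cd = (kg²·m⁻²·s⁻⁴) · (kg⁻¹·m⁻²·s³·A²) · cd = kg·m⁻⁴·s⁻¹·A²·cd.
The exponent of m is -4.

-4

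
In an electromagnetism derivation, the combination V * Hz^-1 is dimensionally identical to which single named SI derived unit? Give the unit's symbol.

Wb

V = kg·m²·s⁻³·A⁻¹.
Hz = s⁻¹.
So Hz⁻¹ = s.
Combining: V·Hz⁻¹ = (kg·m²·s⁻³·A⁻¹) · s = kg·m²·s⁻²·A⁻¹.
kg·m²·s⁻²·A⁻¹ is the base-SI form of the weber.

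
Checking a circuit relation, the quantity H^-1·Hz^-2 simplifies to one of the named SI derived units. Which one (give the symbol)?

H = kg·m²·s⁻²·A⁻².
So H⁻¹ = kg⁻¹·m⁻²·s²·A².
Hz = s⁻¹.
So Hz⁻² = s².
Combining: H⁻¹·Hz⁻² = (kg⁻¹·m⁻²·s²·A²) · s² = kg⁻¹·m⁻²·s⁴·A².
kg⁻¹·m⁻²·s⁴·A² is the base-SI form of the farad.

F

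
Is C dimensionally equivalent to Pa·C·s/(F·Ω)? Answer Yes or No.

No

Left side:
  C = A·s = s·A (charge = current × time).
Right side:
  Pa = N/m² (pressure = force per area),
      = kg·m⁻¹·s⁻².
  F = C/V (capacitance = charge per voltage),
      = A·s/(kg·m²·s⁻³·A⁻¹) (substituting C and V),
      = kg⁻¹·m⁻²·s⁴·A².
  So F⁻¹ = kg·m²·s⁻⁴·A⁻².
  C = A·s = s·A (charge = current × time).
  Ω = V/A (resistance = voltage per current),
      = kg·m²·s⁻³·A⁻².
  So Ω⁻¹ = kg⁻¹·m⁻²·s³·A².
  Combining: Pa·F⁻¹·C·Ω⁻¹·s = (kg·m⁻¹·s⁻²) · (kg·m²·s⁻⁴·A⁻²) · (s·A) · (kg⁻¹·m⁻²·s³·A²) · s = kg·m⁻¹·s⁻¹·A.
Left is s·A; right is kg·m⁻¹·s⁻¹·A — different.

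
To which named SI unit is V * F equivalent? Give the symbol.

C

V = W/A (potential = power per current),
    = kg·m²·s⁻³·A⁻¹.
F = C/V (capacitance = charge per voltage),
    = A·s/(kg·m²·s⁻³·A⁻¹) (substituting C and V),
    = kg⁻¹·m⁻²·s⁴·A².
Combining: V·F = (kg·m²·s⁻³·A⁻¹) · (kg⁻¹·m⁻²·s⁴·A²) = s·A.
s·A is the base-SI form of the coulomb.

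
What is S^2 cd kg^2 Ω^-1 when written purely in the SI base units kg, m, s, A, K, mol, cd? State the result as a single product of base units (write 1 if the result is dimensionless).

kg⁻¹·m⁻⁶·s⁹·A⁶·cd

S = 1/Ω (conductance is reciprocal resistance),
    = kg⁻¹·m⁻²·s³·A².
So S² = kg⁻²·m⁻⁴·s⁶·A⁴.
Ω = V/A (resistance = voltage per current),
    = kg·m²·s⁻³·A⁻².
So Ω⁻¹ = kg⁻¹·m⁻²·s³·A².
Combining: S²·cd·kg²·Ω⁻¹ = (kg⁻²·m⁻⁴·s⁶·A⁴) · cd · kg² · (kg⁻¹·m⁻²·s³·A²) = kg⁻¹·m⁻⁶·s⁹·A⁶·cd.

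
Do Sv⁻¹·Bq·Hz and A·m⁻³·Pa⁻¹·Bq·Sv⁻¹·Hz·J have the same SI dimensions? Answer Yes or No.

No

Left side:
  Sv = m²·s⁻².
  So Sv⁻¹ = m⁻²·s².
  Bq = s⁻¹.
  Hz = s⁻¹.
  Combining: Sv⁻¹·Bq·Hz = (m⁻²·s²) · s⁻¹ · s⁻¹ = m⁻².
Right side:
  Pa = N/m² (pressure = force per area),
      = kg·m⁻¹·s⁻².
  So Pa⁻¹ = kg⁻¹·m·s².
  Bq = 1/s = s⁻¹ (activity is decays per second).
  Sv = J/kg (equivalent dose = energy per mass),
      = m²·s⁻².
  So Sv⁻¹ = m⁻²·s².
  Hz = 1/s = s⁻¹ (frequency is cycles per second).
  J = N·m (work = force × distance),
      = kg·m²·s⁻².
  Combining: A·m⁻³·Pa⁻¹·Bq·Sv⁻¹·Hz·J = A · m⁻³ · (kg⁻¹·m·s²) · s⁻¹ · (m⁻²·s²) · s⁻¹ · (kg·m²·s⁻²) = m⁻²·A.
Left is m⁻²; right is m⁻²·A — different.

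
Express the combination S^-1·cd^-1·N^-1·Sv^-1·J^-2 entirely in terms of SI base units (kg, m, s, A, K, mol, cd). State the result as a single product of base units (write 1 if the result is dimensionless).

kg⁻²·m⁻⁵·s⁵·A⁻²·cd⁻¹

S = 1/Ω (conductance is reciprocal resistance),
    = kg⁻¹·m⁻²·s³·A².
So S⁻¹ = kg·m²·s⁻³·A⁻².
N = kg·m/s² = kg·m·s⁻² (force = mass × acceleration).
So N⁻¹ = kg⁻¹·m⁻¹·s².
Sv = J/kg (equivalent dose = energy per mass),
    = m²·s⁻².
So Sv⁻¹ = m⁻²·s².
J = N·m (work = force × distance),
    = kg·m²·s⁻².
So J⁻² = kg⁻²·m⁻⁴·s⁴.
Combining: S⁻¹·cd⁻¹·N⁻¹·Sv⁻¹·J⁻² = (kg·m²·s⁻³·A⁻²) · cd⁻¹ · (kg⁻¹·m⁻¹·s²) · (m⁻²·s²) · (kg⁻²·m⁻⁴·s⁴) = kg⁻²·m⁻⁵·s⁵·A⁻²·cd⁻¹.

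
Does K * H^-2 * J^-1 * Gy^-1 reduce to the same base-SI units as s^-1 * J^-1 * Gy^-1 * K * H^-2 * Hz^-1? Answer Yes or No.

Left side:
  H = kg·m²·s⁻²·A⁻².
  So H⁻² = kg⁻²·m⁻⁴·s⁴·A⁴.
  J = kg·m²·s⁻².
  So J⁻¹ = kg⁻¹·m⁻²·s².
  Gy = m²·s⁻².
  So Gy⁻¹ = m⁻²·s².
  Combining: K·H⁻²·J⁻¹·Gy⁻¹ = K · (kg⁻²·m⁻⁴·s⁴·A⁴) · (kg⁻¹·m⁻²·s²) · (m⁻²·s²) = kg⁻³·m⁻⁸·s⁸·A⁴·K.
Right side:
  J = kg·m²·s⁻².
  So J⁻¹ = kg⁻¹·m⁻²·s².
  Gy = m²·s⁻².
  So Gy⁻¹ = m⁻²·s².
  H = kg·m²·s⁻²·A⁻².
  So H⁻² = kg⁻²·m⁻⁴·s⁴·A⁴.
  Hz = s⁻¹.
  So Hz⁻¹ = s.
  Combining: s⁻¹·J⁻¹·Gy⁻¹·K·H⁻²·Hz⁻¹ = s⁻¹ · (kg⁻¹·m⁻²·s²) · (m⁻²·s²) · K · (kg⁻²·m⁻⁴·s⁴·A⁴) · s = kg⁻³·m⁻⁸·s⁸·A⁴·K.
Both reduce to kg⁻³·m⁻⁸·s⁸·A⁴·K.

Yes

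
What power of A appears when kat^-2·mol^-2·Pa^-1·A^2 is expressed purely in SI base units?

kat = s⁻¹·mol.
So kat⁻² = s²·mol⁻².
Pa = kg·m⁻¹·s⁻².
So Pa⁻¹ = kg⁻¹·m·s².
Combining: kat⁻²·mol⁻²·Pa⁻¹·A² = (s²·mol⁻²) · mol⁻² · (kg⁻¹·m·s²) · A² = kg⁻¹·m·s⁴·A²·mol⁻⁴.
The exponent of A is 2.

2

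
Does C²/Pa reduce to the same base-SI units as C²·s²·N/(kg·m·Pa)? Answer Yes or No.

Left side:
  C = A·s = s·A (charge = current × time).
  So C² = s²·A².
  Pa = N/m² (pressure = force per area),
      = kg·m⁻¹·s⁻².
  So Pa⁻¹ = kg⁻¹·m·s².
  Combining: C²·Pa⁻¹ = (s²·A²) · (kg⁻¹·m·s²) = kg⁻¹·m·s⁴·A².
Right side:
  C = A·s = s·A (charge = current × time).
  So C² = s²·A².
  Pa = N/m² (pressure = force per area),
      = kg·m⁻¹·s⁻².
  So Pa⁻¹ = kg⁻¹·m·s².
  N = kg·m/s² = kg·m·s⁻² (force = mass × acceleration).
  Combining: kg⁻¹·m⁻¹·C²·Pa⁻¹·s²·N = kg⁻¹ · m⁻¹ · (s²·A²) · (kg⁻¹·m·s²) · s² · (kg·m·s⁻²) = kg⁻¹·m·s⁴·A².
Both reduce to kg⁻¹·m·s⁴·A².

Yes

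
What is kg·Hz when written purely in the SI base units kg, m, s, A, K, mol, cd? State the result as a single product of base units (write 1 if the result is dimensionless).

Hz = s⁻¹.
Combining: kg·Hz = kg · s⁻¹ = kg·s⁻¹.

kg·s⁻¹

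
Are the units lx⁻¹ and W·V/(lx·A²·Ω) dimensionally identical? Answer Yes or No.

No

Left side:
  lx = m⁻²·cd.
  So lx⁻¹ = m²·cd⁻¹.
Right side:
  W = J/s (power = energy per time),
      = kg·m²·s⁻³.
  lx = lm/m² (illuminance = luminous flux per area),
      = m⁻²·cd.
  So lx⁻¹ = m²·cd⁻¹.
  V = W/A (potential = power per current),
      = kg·m²·s⁻³·A⁻¹.
  Ω = V/A (resistance = voltage per current),
      = kg·m²·s⁻³·A⁻².
  So Ω⁻¹ = kg⁻¹·m⁻²·s³·A².
  Combining: W·lx⁻¹·V·A⁻²·Ω⁻¹ = (kg·m²·s⁻³) · (m²·cd⁻¹) · (kg·m²·s⁻³·A⁻¹) · A⁻² · (kg⁻¹·m⁻²·s³·A²) = kg·m⁴·s⁻³·A⁻¹·cd⁻¹.
Left is m²·cd⁻¹; right is kg·m⁴·s⁻³·A⁻¹·cd⁻¹ — different.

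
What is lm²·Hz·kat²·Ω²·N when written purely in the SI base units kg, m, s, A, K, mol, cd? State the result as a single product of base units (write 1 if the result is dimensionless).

kg³·m⁵·s⁻¹¹·A⁻⁴·mol²·cd²

lm = cd·sr = cd (luminous flux; sr is dimensionless).
So lm² = cd².
Hz = 1/s = s⁻¹ (frequency is cycles per second).
kat = mol/s = s⁻¹·mol (catalytic activity).
So kat² = s⁻²·mol².
Ω = V/A (resistance = voltage per current),
    = kg·m²·s⁻³·A⁻².
So Ω² = kg²·m⁴·s⁻⁶·A⁻⁴.
N = kg·m/s² = kg·m·s⁻² (force = mass × acceleration).
Combining: lm²·Hz·kat²·Ω²·N = cd² · s⁻¹ · (s⁻²·mol²) · (kg²·m⁴·s⁻⁶·A⁻⁴) · (kg·m·s⁻²) = kg³·m⁵·s⁻¹¹·A⁻⁴·mol²·cd².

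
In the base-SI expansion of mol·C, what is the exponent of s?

C = A·s = s·A (charge = current × time).
Combining: mol·C = mol · (s·A) = s·A·mol.
The exponent of s is 1.

1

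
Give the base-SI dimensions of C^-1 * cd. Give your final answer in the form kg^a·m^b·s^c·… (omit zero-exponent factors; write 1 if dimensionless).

s⁻¹·A⁻¹·cd

C = s·A.
So C⁻¹ = s⁻¹·A⁻¹.
Combining: C⁻¹·cd = (s⁻¹·A⁻¹) · cd = s⁻¹·A⁻¹·cd.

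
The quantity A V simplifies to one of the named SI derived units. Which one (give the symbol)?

W

V = W/A (potential = power per current),
    = kg·m²·s⁻³·A⁻¹.
Combining: A·V = A · (kg·m²·s⁻³·A⁻¹) = kg·m²·s⁻³.
kg·m²·s⁻³ is the base-SI form of the watt.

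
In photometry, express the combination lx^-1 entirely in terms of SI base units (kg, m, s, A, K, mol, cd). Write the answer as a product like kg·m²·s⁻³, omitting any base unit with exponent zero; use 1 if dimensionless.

m²·cd⁻¹

lx = m⁻²·cd.
So lx⁻¹ = m²·cd⁻¹.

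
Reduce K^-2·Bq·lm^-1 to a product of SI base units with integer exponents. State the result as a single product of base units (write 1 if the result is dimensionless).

Bq = 1/s = s⁻¹ (activity is decays per second).
lm = cd·sr = cd (luminous flux; sr is dimensionless).
So lm⁻¹ = cd⁻¹.
Combining: K⁻²·Bq·lm⁻¹ = K⁻² · s⁻¹ · cd⁻¹ = s⁻¹·K⁻²·cd⁻¹.

s⁻¹·K⁻²·cd⁻¹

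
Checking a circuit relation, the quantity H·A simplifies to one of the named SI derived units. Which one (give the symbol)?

Wb

H = Wb/A (inductance = flux per current),
    = kg·m²·s⁻²·A⁻².
Combining: H·A = (kg·m²·s⁻²·A⁻²) · A = kg·m²·s⁻²·A⁻¹.
kg·m²·s⁻²·A⁻¹ is the base-SI form of the weber.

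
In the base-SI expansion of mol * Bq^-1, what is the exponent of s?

Bq = s⁻¹.
So Bq⁻¹ = s.
Combining: mol·Bq⁻¹ = mol · s = s·mol.
The exponent of s is 1.

1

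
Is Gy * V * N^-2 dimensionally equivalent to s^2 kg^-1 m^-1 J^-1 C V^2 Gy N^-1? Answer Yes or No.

Yes

Left side:
  Gy = J/kg (absorbed dose = energy per mass),
      = m²·s⁻².
  V = W/A (potential = power per current),
      = kg·m²·s⁻³·A⁻¹.
  N = kg·m/s² = kg·m·s⁻² (force = mass × acceleration).
  So N⁻² = kg⁻²·m⁻²·s⁴.
  Combining: Gy·V·N⁻² = (m²·s⁻²) · (kg·m²·s⁻³·A⁻¹) · (kg⁻²·m⁻²·s⁴) = kg⁻¹·m²·s⁻¹·A⁻¹.
Right side:
  J = kg·m²·s⁻².
  So J⁻¹ = kg⁻¹·m⁻²·s².
  C = s·A.
  V = kg·m²·s⁻³·A⁻¹.
  So V² = kg²·m⁴·s⁻⁶·A⁻².
  Gy = m²·s⁻².
  N = kg·m·s⁻².
  So N⁻¹ = kg⁻¹·m⁻¹·s².
  Combining: s²·kg⁻¹·m⁻¹·J⁻¹·C·V²·Gy·N⁻¹ = s² · kg⁻¹ · m⁻¹ · (kg⁻¹·m⁻²·s²) · (s·A) · (kg²·m⁴·s⁻⁶·A⁻²) · (m²·s⁻²) · (kg⁻¹·m⁻¹·s²) = kg⁻¹·m²·s⁻¹·A⁻¹.
Both reduce to kg⁻¹·m²·s⁻¹·A⁻¹.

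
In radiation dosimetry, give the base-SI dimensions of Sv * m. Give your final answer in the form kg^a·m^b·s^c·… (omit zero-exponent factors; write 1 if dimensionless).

m³·s⁻²

Sv = J/kg (equivalent dose = energy per mass),
    = m²·s⁻².
Combining: Sv·m = (m²·s⁻²) · m = m³·s⁻².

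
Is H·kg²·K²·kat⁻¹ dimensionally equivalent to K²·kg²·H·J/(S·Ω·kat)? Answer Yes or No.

No

Left side:
  H = Wb/A (inductance = flux per current),
      = kg·m²·s⁻²·A⁻².
  kat = mol/s = s⁻¹·mol (catalytic activity).
  So kat⁻¹ = s·mol⁻¹.
  Combining: H·kg²·K²·kat⁻¹ = (kg·m²·s⁻²·A⁻²) · kg² · K² · (s·mol⁻¹) = kg³·m²·s⁻¹·A⁻²·K²·mol⁻¹.
Right side:
  S = kg⁻¹·m⁻²·s³·A².
  So S⁻¹ = kg·m²·s⁻³·A⁻².
  Ω = kg·m²·s⁻³·A⁻².
  So Ω⁻¹ = kg⁻¹·m⁻²·s³·A².
  H = kg·m²·s⁻²·A⁻².
  kat = s⁻¹·mol.
  So kat⁻¹ = s·mol⁻¹.
  J = kg·m²·s⁻².
  Combining: S⁻¹·K²·kg²·Ω⁻¹·H·kat⁻¹·J = (kg·m²·s⁻³·A⁻²) · K² · kg² · (kg⁻¹·m⁻²·s³·A²) · (kg·m²·s⁻²·A⁻²) · (s·mol⁻¹) · (kg·m²·s⁻²) = kg⁴·m⁴·s⁻³·A⁻²·K²·mol⁻¹.
Left is kg³·m²·s⁻¹·A⁻²·K²·mol⁻¹; right is kg⁴·m⁴·s⁻³·A⁻²·K²·mol⁻¹ — different.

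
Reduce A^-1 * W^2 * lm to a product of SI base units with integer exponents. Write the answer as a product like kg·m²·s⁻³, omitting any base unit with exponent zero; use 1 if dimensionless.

kg²·m⁴·s⁻⁶·A⁻¹·cd

W = kg·m²·s⁻³.
So W² = kg²·m⁴·s⁻⁶.
lm = cd.
Combining: A⁻¹·W²·lm = A⁻¹ · (kg²·m⁴·s⁻⁶) · cd = kg²·m⁴·s⁻⁶·A⁻¹·cd.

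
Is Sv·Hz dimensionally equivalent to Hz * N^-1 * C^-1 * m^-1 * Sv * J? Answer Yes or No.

Left side:
  Sv = J/kg (equivalent dose = energy per mass),
      = m²·s⁻².
  Hz = 1/s = s⁻¹ (frequency is cycles per second).
  Combining: Sv·Hz = (m²·s⁻²) · s⁻¹ = m²·s⁻³.
Right side:
  Hz = 1/s = s⁻¹ (frequency is cycles per second).
  N = kg·m/s² = kg·m·s⁻² (force = mass × acceleration).
  So N⁻¹ = kg⁻¹·m⁻¹·s².
  C = A·s = s·A (charge = current × time).
  So C⁻¹ = s⁻¹·A⁻¹.
  Sv = J/kg (equivalent dose = energy per mass),
      = m²·s⁻².
  J = N·m (work = force × distance),
      = kg·m²·s⁻².
  Combining: Hz·N⁻¹·C⁻¹·m⁻¹·Sv·J = s⁻¹ · (kg⁻¹·m⁻¹·s²) · (s⁻¹·A⁻¹) · m⁻¹ · (m²·s⁻²) · (kg·m²·s⁻²) = m²·s⁻⁴·A⁻¹.
Left is m²·s⁻³; right is m²·s⁻⁴·A⁻¹ — different.

No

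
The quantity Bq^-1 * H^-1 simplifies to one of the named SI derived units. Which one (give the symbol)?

Bq = 1/s = s⁻¹ (activity is decays per second).
So Bq⁻¹ = s.
H = Wb/A (inductance = flux per current),
    = kg·m²·s⁻²·A⁻².
So H⁻¹ = kg⁻¹·m⁻²·s²·A².
Combining: Bq⁻¹·H⁻¹ = s · (kg⁻¹·m⁻²·s²·A²) = kg⁻¹·m⁻²·s³·A².
kg⁻¹·m⁻²·s³·A² is the base-SI form of the siemens.

S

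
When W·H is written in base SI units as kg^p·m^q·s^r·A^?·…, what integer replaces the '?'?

W = kg·m²·s⁻³.
H = kg·m²·s⁻²·A⁻².
Combining: W·H = (kg·m²·s⁻³) · (kg·m²·s⁻²·A⁻²) = kg²·m⁴·s⁻⁵·A⁻².
The exponent of A is -2.

-2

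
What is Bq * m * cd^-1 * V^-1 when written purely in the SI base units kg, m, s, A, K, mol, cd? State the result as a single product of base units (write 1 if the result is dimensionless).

Bq = s⁻¹.
V = kg·m²·s⁻³·A⁻¹.
So V⁻¹ = kg⁻¹·m⁻²·s³·A.
Combining: Bq·m·cd⁻¹·V⁻¹ = s⁻¹ · m · cd⁻¹ · (kg⁻¹·m⁻²·s³·A) = kg⁻¹·m⁻¹·s²·A·cd⁻¹.

kg⁻¹·m⁻¹·s²·A·cd⁻¹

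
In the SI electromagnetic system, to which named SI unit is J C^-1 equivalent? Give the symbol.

J = N·m (work = force × distance),
    = kg·m²·s⁻².
C = A·s = s·A (charge = current × time).
So C⁻¹ = s⁻¹·A⁻¹.
Combining: J·C⁻¹ = (kg·m²·s⁻²) · (s⁻¹·A⁻¹) = kg·m²·s⁻³·A⁻¹.
kg·m²·s⁻³·A⁻¹ is the base-SI form of the volt.

V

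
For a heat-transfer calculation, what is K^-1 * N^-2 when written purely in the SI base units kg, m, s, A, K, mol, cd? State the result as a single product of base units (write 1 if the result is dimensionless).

N = kg·m·s⁻².
So N⁻² = kg⁻²·m⁻²·s⁴.
Combining: K⁻¹·N⁻² = K⁻¹ · (kg⁻²·m⁻²·s⁴) = kg⁻²·m⁻²·s⁴·K⁻¹.

kg⁻²·m⁻²·s⁴·K⁻¹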